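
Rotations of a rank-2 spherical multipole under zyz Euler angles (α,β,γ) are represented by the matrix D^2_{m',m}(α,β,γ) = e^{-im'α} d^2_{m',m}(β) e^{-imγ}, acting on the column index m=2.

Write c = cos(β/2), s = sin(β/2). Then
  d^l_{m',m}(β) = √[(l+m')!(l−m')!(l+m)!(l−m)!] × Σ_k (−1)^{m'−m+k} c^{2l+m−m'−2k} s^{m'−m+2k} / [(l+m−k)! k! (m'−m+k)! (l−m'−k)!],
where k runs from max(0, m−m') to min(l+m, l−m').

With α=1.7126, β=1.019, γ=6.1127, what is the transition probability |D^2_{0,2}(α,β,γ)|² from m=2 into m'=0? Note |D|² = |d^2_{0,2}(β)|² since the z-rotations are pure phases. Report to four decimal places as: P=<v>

Split into d^2_{0,2}(β=1.019) × two z-phases.
c=cos(1.019/2)=0.872988, s=sin(1.019/2)=0.487741; N=√[2·2·24·1]=9.797959
k: max(0,(2)−(0))=2 … min(2+(2),2−(0))=2
  k=2: (−1)^0·9.7980/(4)·0.8730^2·0.4877^2 = +0.444090
d^2_{0,2}(1.019) = +0.444090
|D^2_{0,2}|² = |d^2_{0,2}(β)|² = (+0.444090)² = 0.197216 (the z-rotation phases have unit modulus)

P=0.1972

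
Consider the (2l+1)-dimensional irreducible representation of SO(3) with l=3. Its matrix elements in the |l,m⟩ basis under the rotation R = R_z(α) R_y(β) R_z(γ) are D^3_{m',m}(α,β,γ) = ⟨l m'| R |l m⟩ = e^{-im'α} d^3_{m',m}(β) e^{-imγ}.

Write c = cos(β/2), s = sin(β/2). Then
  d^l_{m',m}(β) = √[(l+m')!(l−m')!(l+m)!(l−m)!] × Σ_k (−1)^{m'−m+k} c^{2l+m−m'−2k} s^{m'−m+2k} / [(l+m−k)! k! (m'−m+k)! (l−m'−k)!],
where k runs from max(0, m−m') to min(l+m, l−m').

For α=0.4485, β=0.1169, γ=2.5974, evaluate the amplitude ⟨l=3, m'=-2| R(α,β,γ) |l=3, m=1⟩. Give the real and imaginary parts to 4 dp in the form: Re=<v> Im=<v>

Re=-0.0002 Im=-0.0012

First d^3_{-2,1}(β=0.1169), then the phase factors e^{-i(-2)α} and e^{-i(1)γ}:
c=cos(0.1169/2)=0.998292, s=sin(0.1169/2)=0.058417; N=√[1·120·24·2]=75.894664
Admissible k: 3..4 (factorial args all ≥0)
  k=3: (−1)^0·75.8947/(12)·0.9983^3·0.0584^3 = +0.001254
  k=4: (−1)^1·75.8947/(24)·0.9983^1·0.0584^5 = -0.000002
d^3_{-2,1}(0.1169) = +0.001254 -0.000002 = +0.001252
Attach z-rotation phases: D = e^{-i(-2)(0.4485)}·(+0.001252)·e^{-i(1)(2.5974)} = -0.000162-0.001242i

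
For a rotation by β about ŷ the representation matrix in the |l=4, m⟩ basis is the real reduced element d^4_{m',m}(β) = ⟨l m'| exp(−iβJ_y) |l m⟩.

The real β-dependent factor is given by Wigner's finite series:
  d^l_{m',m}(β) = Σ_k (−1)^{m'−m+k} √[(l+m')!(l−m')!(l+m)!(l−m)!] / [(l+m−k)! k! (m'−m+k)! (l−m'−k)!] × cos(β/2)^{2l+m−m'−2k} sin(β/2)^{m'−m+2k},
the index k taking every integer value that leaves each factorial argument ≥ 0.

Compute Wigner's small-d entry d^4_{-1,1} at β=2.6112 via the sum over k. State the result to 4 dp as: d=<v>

d^4_{-1,1}(β=2.6112) via Wigner's sum:
With c≡cos(β/2)=0.262099 and s≡sin(β/2)=0.965041, N=[6·120·120·6]^{1/2}=720.000000
Admissible k: 2..5 (factorial args all ≥0)
  k=2: (−1)^0·720.0000/(72)·0.2621^6·0.9650^2 = +0.003019
  k=3: (−1)^1·720.0000/(24)·0.2621^4·0.9650^4 = -0.122790
  k=4: (−1)^2·720.0000/(48)·0.2621^2·0.9650^6 = +0.832331
  k=5: (−1)^3·720.0000/(720)·0.2621^0·0.9650^8 = -0.752257
d^4_{-1,1}(2.6112) = +0.003019 -0.122790 +0.832331 -0.752257 = -0.039698

d=-0.0397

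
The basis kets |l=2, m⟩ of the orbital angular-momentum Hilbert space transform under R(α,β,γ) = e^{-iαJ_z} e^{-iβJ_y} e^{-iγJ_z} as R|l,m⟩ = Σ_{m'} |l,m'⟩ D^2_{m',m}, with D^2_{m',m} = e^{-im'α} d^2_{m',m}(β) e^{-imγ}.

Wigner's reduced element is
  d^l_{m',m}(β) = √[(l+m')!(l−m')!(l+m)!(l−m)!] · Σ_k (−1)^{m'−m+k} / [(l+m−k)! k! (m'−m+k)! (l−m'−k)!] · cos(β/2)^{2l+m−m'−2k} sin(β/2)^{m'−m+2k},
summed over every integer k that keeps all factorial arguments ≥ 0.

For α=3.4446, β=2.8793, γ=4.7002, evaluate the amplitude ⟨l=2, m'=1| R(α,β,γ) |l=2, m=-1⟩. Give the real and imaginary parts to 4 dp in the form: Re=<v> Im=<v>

Split into d^2_{1,-1}(β=2.8793) × two z-phases.
c=cos(2.8793/2)=0.130771, s=sin(2.8793/2)=0.991413; N=√[6·1·1·6]=6.000000
The bounds max(0,m−m')=0 and min(l+m,l−m')=1 give 2 terms
  k=0: (−1)^2·6.0000/(2)·0.1308^2·0.9914^2 = +0.050426
  k=1: (−1)^3·6.0000/(6)·0.1308^0·0.9914^4 = -0.966090
d^2_{1,-1}(2.8793) = +0.050426 -0.966090 = -0.915665
Phases: e^{-i·(1)·3.4446}=-0.954443+0.298392i, e^{-i·(-1)·4.7002}=-0.012189-0.999926i ⇒ D=-0.283859-0.870555i

Re=-0.2839 Im=-0.8706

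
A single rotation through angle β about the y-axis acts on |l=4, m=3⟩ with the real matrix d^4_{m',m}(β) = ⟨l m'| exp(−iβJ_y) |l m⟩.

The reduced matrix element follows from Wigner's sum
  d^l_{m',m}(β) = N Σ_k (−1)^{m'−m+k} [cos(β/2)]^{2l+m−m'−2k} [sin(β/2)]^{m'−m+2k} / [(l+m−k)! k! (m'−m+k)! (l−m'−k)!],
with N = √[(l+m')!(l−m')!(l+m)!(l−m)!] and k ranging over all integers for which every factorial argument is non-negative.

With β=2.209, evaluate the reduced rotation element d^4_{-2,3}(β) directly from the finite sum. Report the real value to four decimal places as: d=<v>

d^4_{-2,3}(β=2.209) via Wigner's sum:
With c≡cos(β/2)=0.449581 and s≡sin(β/2)=0.893240, N=[2·720·5040·1]^{1/2}=2693.993318
Admissible k: 5..6 (factorial args all ≥0)
  k=5: (−1)^0·2693.9933/(240)·0.4496^3·0.8932^5 = +0.580028
  k=6: (−1)^1·2693.9933/(720)·0.4496^1·0.8932^7 = -0.763216
d^4_{-2,3}(2.209) = +0.580028 -0.763216 = -0.183188

d=-0.1832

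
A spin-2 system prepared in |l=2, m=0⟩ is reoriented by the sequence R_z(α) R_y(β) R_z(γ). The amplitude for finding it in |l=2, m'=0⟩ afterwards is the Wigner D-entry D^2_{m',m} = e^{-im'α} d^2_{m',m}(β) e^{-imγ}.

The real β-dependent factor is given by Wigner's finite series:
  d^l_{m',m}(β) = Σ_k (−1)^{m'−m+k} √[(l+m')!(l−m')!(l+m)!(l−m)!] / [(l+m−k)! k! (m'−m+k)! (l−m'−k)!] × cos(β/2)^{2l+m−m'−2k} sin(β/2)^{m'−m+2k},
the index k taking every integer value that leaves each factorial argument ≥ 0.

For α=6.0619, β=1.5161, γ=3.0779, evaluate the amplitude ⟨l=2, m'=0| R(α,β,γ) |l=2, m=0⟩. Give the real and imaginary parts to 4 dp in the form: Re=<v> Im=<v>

D^2_{0,0}(6.0619,1.5161,3.0779) = e^{-i·0·6.0619}·d^2_{0,0}(1.5161)·e^{-i·0·3.0779}. Compute d first:
Half-angle: c=0.726178, s=0.687507. N=√(2·2·2·2)=4.000000
k: max(0,(0)−(0))=0 … min(2+(0),2−(0))=2
  k=0: (−1)^0·4.0000/(4)·0.7262^4·0.6875^0 = +0.278082
  k=1: (−1)^1·4.0000/(1)·0.7262^2·0.6875^2 = -0.997011
  k=2: (−1)^2·4.0000/(4)·0.7262^0·0.6875^4 = +0.223413
d^2_{0,0}(1.5161) = +0.278082 -0.997011 +0.223413 = -0.495517
Attach z-rotation phases: D = e^{-i(0)(6.0619)}·(-0.495517)·e^{-i(0)(3.0779)} = -0.495517+0.000000i

Re=-0.4955 Im=0.0000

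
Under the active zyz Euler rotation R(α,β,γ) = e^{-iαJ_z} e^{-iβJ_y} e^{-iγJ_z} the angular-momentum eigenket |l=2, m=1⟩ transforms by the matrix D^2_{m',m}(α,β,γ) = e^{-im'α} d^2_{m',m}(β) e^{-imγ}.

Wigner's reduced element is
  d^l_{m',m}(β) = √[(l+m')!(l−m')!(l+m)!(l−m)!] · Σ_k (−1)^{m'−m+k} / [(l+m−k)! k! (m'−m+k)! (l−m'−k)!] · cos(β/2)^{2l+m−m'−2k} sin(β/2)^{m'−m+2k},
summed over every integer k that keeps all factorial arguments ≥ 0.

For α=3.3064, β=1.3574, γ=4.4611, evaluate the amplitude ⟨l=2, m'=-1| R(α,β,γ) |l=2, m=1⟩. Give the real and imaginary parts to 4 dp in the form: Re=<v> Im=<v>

Re=0.2268 Im=-0.5132

D^2_{-1,1}(3.3064,1.3574,4.4611) = e^{-i·-1·3.3064}·d^2_{-1,1}(1.3574)·e^{-i·1·4.4611}. Compute d first:
c=cos(1.3574/2)=0.778389, s=sin(1.3574/2)=0.627782; N=√[1·6·6·1]=6.000000
Admissible k: 2..3 (factorial args all ≥0)
  k=2: (−1)^0·6.0000/(2)·0.7784^2·0.6278^2 = +0.716362
  k=3: (−1)^1·6.0000/(6)·0.7784^0·0.6278^4 = -0.155323
d^2_{-1,1}(1.3574) = +0.716362 -0.155323 = +0.561039
Phases: e^{-i·(-1)·3.3064}=-0.986450-0.164062i, e^{-i·(1)·4.4611}=-0.248653+0.968593i ⇒ D=+0.226768-0.513168i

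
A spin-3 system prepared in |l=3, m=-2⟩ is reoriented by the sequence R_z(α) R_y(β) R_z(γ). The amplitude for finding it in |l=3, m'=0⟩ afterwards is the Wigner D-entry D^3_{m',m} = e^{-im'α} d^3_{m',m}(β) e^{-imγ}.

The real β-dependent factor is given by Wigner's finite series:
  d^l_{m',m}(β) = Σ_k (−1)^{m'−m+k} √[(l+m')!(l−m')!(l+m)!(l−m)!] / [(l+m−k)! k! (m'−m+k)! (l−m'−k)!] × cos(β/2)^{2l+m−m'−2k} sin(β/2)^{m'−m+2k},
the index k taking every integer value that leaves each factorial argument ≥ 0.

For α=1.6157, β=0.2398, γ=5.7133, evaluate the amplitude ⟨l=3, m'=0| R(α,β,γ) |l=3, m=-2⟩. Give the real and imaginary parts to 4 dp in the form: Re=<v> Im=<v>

Split into d^3_{0,-2}(β=0.2398) × two z-phases.
c=cos(0.2398/2)=0.992821, s=sin(0.2398/2)=0.119613; N=√[6·6·1·120]=65.726707
k: max(0,(-2)−(0))=0 … min(3+(-2),3−(0))=1
  k=0: (−1)^2·65.7267/(12)·0.9928^4·0.1196^2 = +0.076138
  k=1: (−1)^3·65.7267/(12)·0.9928^2·0.1196^4 = -0.001105
d^3_{0,-2}(0.2398) = +0.076138 -0.001105 = +0.075033
Phases: e^{-i·(0)·1.6157}=+1.000000+0.000000i, e^{-i·(-2)·5.7133}=+0.417803-0.908538i ⇒ D=+0.031349-0.068170i

Re=0.0313 Im=-0.0682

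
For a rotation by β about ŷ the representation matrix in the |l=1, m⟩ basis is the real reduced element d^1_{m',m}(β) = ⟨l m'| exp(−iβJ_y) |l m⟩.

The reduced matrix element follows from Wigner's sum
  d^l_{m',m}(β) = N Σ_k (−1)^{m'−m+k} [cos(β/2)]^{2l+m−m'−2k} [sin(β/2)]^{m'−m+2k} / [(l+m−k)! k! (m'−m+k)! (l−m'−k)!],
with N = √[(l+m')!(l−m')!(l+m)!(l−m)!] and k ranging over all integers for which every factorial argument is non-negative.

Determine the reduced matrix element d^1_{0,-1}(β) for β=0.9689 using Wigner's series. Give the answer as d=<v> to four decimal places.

d^1_{0,-1}(β=0.9689) via Wigner's sum:
c=cos(0.9689/2)=0.884931, s=sin(0.9689/2)=0.465722; N=√[1·1·1·2]=1.414214
The bounds max(0,m−m')=0 and min(l+m,l−m')=0 give 1 term
  k=0: (−1)^1·1.4142/(1)·0.8849^1·0.4657^1 = -0.582842
d^1_{0,-1}(0.9689) = -0.582842

d=-0.5828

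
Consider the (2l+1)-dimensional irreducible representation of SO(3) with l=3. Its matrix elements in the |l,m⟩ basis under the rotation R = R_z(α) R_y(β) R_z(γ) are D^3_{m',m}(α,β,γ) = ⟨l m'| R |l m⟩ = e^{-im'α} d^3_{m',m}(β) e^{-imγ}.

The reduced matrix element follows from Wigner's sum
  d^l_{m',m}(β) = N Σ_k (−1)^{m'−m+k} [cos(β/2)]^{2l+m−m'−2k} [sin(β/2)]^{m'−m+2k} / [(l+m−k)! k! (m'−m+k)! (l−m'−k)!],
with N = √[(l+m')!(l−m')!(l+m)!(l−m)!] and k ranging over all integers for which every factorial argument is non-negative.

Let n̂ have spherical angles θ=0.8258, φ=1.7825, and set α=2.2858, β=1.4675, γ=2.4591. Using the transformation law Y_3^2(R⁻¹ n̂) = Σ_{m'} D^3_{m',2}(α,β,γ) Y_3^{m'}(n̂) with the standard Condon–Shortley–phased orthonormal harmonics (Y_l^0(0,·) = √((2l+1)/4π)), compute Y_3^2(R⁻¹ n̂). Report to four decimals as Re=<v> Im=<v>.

Re=-0.2702 Im=0.2373

Need the full column D^3_{m',2} for m'=−3..3 at α=2.2858, β=1.4675, γ=2.4591.
cos(β/2)=0.742668, sin(β/2)=0.669659
d^3_{-3,2}: single k=5 term ⇒ +0.244985;  D = -0.088226+0.228548i
d^3_{-2,2}: k∈[4..5] ⇒ +0.554595 -0.090183 = +0.464412;  D = +0.436795-0.157762i
d^3_{-1,2}: k∈[3..4] ⇒ +0.777995 -0.316275 = +0.461720;  D = -0.403145-0.225076i
d^3_{0,2}: k∈[2..3] ⇒ +0.747220 -0.607528 = +0.139692;  D = +0.028548+0.136744i
d^3_{1,2}: k∈[1..2] ⇒ +0.478441 -0.777995 = -0.299553;  D = -0.181281+0.238473i
d^3_{2,2}: k∈[0..1] ⇒ +0.167791 -0.682115 = -0.514324;  D = +0.513237-0.033419i
d^3_{3,2}: single k=0 term ⇒ -0.370599;  D = -0.260641-0.263457i
Y_3^{m'}(θ=0.8258,φ=1.7825) and Σ D·Y over m':
  (-0.0882+0.2285i)·(+0.0983+0.1334i)  (+0.4368-0.1578i)·(-0.3413+0.1538i)  (-0.4031-0.2251i)·(-0.0648-0.3015i)  (+0.0285+0.1367i)·(-0.1776+0.0000i)  (-0.1813+0.2385i)·(+0.0648-0.3015i)  (+0.5132-0.0334i)·(-0.3413-0.1538i)  (-0.2606-0.2635i)·(-0.0983+0.1334i)
Y_3^2(R⁻¹ n̂) = -0.270197+0.237310i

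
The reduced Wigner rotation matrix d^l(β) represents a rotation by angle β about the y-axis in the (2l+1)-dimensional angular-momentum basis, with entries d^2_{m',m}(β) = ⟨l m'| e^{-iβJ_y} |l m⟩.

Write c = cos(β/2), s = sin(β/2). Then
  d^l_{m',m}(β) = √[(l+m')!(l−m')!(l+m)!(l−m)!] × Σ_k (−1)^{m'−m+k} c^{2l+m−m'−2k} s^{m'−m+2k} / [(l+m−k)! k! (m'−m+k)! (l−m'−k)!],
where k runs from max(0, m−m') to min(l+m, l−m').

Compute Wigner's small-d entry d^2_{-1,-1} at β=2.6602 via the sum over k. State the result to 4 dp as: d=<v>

d=-0.1576

d^2_{-1,-1}(β=2.6602) via Wigner's sum:
With c≡cos(β/2)=0.238379 and s≡sin(β/2)=0.971172, N=[1·6·1·6]^{1/2}=6.000000
k∈{0,1} keeps every argument non-negative
  k=0: (−1)^0·6.0000/(6)·0.2384^4·0.9712^0 = +0.003229
  k=1: (−1)^1·6.0000/(2)·0.2384^2·0.9712^2 = -0.160786
d^2_{-1,-1}(2.6602) = +0.003229 -0.160786 = -0.157557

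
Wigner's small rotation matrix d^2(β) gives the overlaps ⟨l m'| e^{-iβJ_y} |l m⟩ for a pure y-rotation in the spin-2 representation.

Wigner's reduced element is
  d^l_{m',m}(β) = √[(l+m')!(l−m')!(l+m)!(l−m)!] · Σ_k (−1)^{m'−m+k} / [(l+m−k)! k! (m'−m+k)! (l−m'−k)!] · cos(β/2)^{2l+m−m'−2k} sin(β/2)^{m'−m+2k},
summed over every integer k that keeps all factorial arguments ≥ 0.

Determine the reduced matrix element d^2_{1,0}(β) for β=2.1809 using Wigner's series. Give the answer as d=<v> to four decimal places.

d=0.5751

d^2_{1,0}(β=2.1809) via Wigner's sum:
c=cos(2.1809/2)=0.462086, s=sin(2.1809/2)=0.886835; N=√[6·1·2·2]=4.898979
Admissible k: 0..1 (factorial args all ≥0)
  k=0: (−1)^1·4.8990/(2)·0.4621^3·0.8868^1 = -0.214332
  k=1: (−1)^2·4.8990/(2)·0.4621^1·0.8868^3 = +0.789455
d^2_{1,0}(2.1809) = -0.214332 +0.789455 = +0.575122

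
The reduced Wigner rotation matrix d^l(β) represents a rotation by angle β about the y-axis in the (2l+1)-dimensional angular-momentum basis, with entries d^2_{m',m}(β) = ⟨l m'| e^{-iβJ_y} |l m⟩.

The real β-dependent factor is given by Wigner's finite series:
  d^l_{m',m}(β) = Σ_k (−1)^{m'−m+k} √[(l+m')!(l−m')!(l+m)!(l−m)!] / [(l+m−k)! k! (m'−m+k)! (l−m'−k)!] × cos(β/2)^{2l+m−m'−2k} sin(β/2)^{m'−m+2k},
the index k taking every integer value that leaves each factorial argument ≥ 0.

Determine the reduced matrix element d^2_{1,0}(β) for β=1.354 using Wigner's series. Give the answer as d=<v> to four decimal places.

d=-0.2573

d^2_{1,0}(β=1.354) via Wigner's sum:
Half-angle: c=0.779456, s=0.626457. N=√(6·1·2·2)=4.898979
Admissible k: 0..1 (factorial args all ≥0)
  k=0: (−1)^1·4.8990/(2)·0.7795^3·0.6265^1 = -0.726677
  k=1: (−1)^2·4.8990/(2)·0.7795^1·0.6265^3 = +0.469399
d^2_{1,0}(1.354) = -0.726677 +0.469399 = -0.257278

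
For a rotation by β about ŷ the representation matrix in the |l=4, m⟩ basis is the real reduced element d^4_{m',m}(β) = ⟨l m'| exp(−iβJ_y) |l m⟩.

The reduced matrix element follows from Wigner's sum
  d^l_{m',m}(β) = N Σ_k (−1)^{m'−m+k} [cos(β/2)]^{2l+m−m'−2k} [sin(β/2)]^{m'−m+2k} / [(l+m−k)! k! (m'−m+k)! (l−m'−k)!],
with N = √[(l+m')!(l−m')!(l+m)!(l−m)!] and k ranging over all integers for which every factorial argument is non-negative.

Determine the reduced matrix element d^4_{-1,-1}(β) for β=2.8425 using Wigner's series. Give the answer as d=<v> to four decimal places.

d=-0.1935

d^4_{-1,-1}(β=2.8425) via Wigner's sum:
With c≡cos(β/2)=0.148990 and s≡sin(β/2)=0.988839, N=[6·120·6·120]^{1/2}=720.000000
The bounds max(0,m−m')=0 and min(l+m,l−m')=3 give 4 terms
  k=0: (−1)^0·720.0000/(720)·0.1490^8·0.9888^0 = +0.000000
  k=1: (−1)^1·720.0000/(48)·0.1490^6·0.9888^2 = -0.000160
  k=2: (−1)^2·720.0000/(24)·0.1490^4·0.9888^4 = +0.014133
  k=3: (−1)^3·720.0000/(72)·0.1490^2·0.9888^6 = -0.207522
d^4_{-1,-1}(2.8425) = +0.000000 -0.000160 +0.014133 -0.207522 = -0.193549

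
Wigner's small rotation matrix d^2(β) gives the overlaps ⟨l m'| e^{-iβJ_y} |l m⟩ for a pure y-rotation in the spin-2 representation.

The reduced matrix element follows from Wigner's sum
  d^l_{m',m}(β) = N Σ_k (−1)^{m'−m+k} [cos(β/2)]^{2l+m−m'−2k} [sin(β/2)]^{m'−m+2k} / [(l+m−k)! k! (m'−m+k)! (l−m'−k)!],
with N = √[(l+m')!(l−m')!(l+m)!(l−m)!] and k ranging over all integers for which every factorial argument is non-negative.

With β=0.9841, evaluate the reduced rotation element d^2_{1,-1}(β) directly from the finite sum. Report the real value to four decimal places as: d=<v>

d=0.4703

d^2_{1,-1}(β=0.9841) via Wigner's sum:
c=cos(0.9841/2)=0.881366, s=sin(0.9841/2)=0.472434; N=√[6·1·1·6]=6.000000
Admissible k: 0..1 (factorial args all ≥0)
  k=0: (−1)^2·6.0000/(2)·0.8814^2·0.4724^2 = +0.520135
  k=1: (−1)^3·6.0000/(6)·0.8814^0·0.4724^4 = -0.049815
d^2_{1,-1}(0.9841) = +0.520135 -0.049815 = +0.470319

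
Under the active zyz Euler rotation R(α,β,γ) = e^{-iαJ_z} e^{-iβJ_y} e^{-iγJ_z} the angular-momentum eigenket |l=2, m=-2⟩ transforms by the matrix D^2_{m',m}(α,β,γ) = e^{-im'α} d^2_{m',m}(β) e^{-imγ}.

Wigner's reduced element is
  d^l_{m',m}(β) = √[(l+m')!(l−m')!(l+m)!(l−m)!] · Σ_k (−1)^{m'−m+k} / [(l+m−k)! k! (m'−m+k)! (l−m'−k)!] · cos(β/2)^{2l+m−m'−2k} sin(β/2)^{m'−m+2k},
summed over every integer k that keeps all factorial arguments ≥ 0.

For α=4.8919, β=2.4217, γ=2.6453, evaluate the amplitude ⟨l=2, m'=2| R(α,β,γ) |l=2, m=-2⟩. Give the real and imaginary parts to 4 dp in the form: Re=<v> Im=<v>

First d^2_{2,-2}(β=2.4217), then the phase factors e^{-i(2)α} and e^{-i(-2)γ}:
Half-angle: c=0.352224, s=0.935916. N=√(24·1·1·24)=24.000000
k∈{0} keeps every argument non-negative
  k=0: (−1)^4·24.0000/(24)·0.3522^0·0.9359^4 = +0.767268
d^2_{2,-2}(2.4217) = +0.767268
Attach z-rotation phases: D = e^{-i(2)(4.8919)}·(+0.767268)·e^{-i(-2)(2.6453)} = -0.166833+0.748910i

Re=-0.1668 Im=0.7489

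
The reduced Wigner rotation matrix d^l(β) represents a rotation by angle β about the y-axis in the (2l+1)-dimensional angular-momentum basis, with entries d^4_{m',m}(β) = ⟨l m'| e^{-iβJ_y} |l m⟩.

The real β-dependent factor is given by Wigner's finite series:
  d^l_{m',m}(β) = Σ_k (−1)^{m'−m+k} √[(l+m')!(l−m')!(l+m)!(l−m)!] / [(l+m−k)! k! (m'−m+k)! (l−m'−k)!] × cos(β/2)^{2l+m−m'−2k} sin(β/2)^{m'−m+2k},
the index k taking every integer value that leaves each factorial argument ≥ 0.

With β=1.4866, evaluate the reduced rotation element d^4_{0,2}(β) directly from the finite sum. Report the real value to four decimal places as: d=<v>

d^4_{0,2}(β=1.4866) via Wigner's sum:
With c≡cos(β/2)=0.736239 and s≡sin(β/2)=0.676721, N=[24·24·720·2]^{1/2}=910.735966
k: max(0,(2)−(0))=2 … min(4+(2),4−(0))=4
  k=2: (−1)^0·910.7360/(96)·0.7362^6·0.6767^2 = +0.691919
  k=3: (−1)^1·910.7360/(36)·0.7362^4·0.6767^4 = -1.558853
  k=4: (−1)^2·910.7360/(96)·0.7362^2·0.6767^6 = +0.493876
d^4_{0,2}(1.4866) = +0.691919 -1.558853 +0.493876 = -0.373059

d=-0.3731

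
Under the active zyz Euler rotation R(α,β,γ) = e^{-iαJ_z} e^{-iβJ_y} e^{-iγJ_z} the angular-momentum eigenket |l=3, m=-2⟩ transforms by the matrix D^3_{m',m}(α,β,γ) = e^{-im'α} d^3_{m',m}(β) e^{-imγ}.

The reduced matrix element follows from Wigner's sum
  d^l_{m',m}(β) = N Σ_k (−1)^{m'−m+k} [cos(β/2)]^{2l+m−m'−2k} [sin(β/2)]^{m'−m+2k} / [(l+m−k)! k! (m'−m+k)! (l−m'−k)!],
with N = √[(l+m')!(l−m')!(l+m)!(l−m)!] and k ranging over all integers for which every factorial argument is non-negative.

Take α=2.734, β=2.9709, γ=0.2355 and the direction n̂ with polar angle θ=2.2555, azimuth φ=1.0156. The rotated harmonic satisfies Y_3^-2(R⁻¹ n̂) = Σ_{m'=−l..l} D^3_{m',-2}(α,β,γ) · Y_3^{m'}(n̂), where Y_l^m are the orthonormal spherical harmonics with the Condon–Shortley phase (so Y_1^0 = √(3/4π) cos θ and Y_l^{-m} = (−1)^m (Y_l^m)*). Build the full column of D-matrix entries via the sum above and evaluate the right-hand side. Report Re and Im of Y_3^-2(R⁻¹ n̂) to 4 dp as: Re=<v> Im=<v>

Need the full column D^3_{m',-2} for m'=−3..3 at α=2.734, β=2.9709, γ=0.2355.
cos(β/2)=0.085243, sin(β/2)=0.996360
d^3_{-3,-2}: single k=1 term ⇒ +0.000011;  D = -0.000008+0.000008i
d^3_{-2,-2}: k∈[0..1] ⇒ +0.000000 -0.000262 = -0.000262;  D = -0.000246+0.000088i
d^3_{-1,-2}: k∈[0..1] ⇒ -0.000014 +0.003875 = +0.003861;  D = -0.003853-0.000245i
d^3_{0,-2}: k∈[0..1] ⇒ +0.000287 -0.039223 = -0.038936;  D = -0.034696-0.017668i
d^3_{1,-2}: k∈[0..1] ⇒ -0.003875 +0.264691 = +0.260816;  D = -0.166462-0.200787i
d^3_{2,-2}: k∈[0..1] ⇒ +0.035806 -0.978359 = -0.942553;  D = -0.264654-0.904635i
d^3_{3,-2}: single k=0 term ⇒ -0.205029;  D = -0.025151+0.203480i
Y_3^{m'}(θ=2.2555,φ=1.0156) and Σ D·Y over m':
  (-0.0000+0.0000i)·(-0.1930-0.0184i)  (-0.0002+0.0001i)·(+0.1723+0.3474i)  (-0.0039-0.0002i)·(+0.1319-0.2127i)  (-0.0347-0.0177i)·(+0.2360+0.0000i)  (-0.1665-0.2008i)·(-0.1319-0.2127i)  (-0.2647-0.9046i)·(+0.1723-0.3474i)  (-0.0252+0.2035i)·(+0.1930-0.0184i)
Y_3^-2(R⁻¹ n̂) = -0.390596+0.034262i

Re=-0.3906 Im=0.0343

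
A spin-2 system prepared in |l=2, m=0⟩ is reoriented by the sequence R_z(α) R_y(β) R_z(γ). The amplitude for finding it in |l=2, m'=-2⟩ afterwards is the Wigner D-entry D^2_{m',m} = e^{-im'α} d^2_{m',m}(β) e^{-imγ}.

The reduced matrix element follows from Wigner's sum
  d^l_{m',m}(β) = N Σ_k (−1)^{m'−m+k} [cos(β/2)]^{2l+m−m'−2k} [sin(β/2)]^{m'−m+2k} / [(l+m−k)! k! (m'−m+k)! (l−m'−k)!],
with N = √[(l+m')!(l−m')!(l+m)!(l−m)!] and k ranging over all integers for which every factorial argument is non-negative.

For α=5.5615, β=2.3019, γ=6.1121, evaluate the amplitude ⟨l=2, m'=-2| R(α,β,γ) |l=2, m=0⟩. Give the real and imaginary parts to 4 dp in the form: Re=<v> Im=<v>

Re=0.0431 Im=-0.3366

Split into d^2_{-2,0}(β=2.3019) × two z-phases.
With c≡cos(β/2)=0.407620 and s≡sin(β/2)=0.913152, N=[1·24·2·2]^{1/2}=9.797959
Admissible k: 2..2 (factorial args all ≥0)
  k=2: (−1)^0·9.7980/(4)·0.4076^2·0.9132^2 = +0.339369
d^2_{-2,0}(2.3019) = +0.339369
D = (+0.127081-0.991892i)·(+0.339369)·(+1.000000+0.000000i) = +0.043127-0.336618i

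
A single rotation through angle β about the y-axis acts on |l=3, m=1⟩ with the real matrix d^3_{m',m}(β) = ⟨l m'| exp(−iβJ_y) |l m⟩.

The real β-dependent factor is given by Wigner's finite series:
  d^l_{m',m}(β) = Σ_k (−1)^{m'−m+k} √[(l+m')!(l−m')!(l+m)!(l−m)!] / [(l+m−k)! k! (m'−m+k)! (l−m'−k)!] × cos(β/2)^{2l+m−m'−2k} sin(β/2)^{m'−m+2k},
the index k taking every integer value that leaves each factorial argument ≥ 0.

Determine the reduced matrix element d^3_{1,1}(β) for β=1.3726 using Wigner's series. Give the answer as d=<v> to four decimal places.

d^3_{1,1}(β=1.3726) via Wigner's sum:
With c≡cos(β/2)=0.773596 and s≡sin(β/2)=0.633679, N=[24·2·24·2]^{1/2}=48.000000
The bounds max(0,m−m')=0 and min(l+m,l−m')=2 give 3 terms
  k=0: (−1)^0·48.0000/(48)·0.7736^6·0.6337^0 = +0.214331
  k=1: (−1)^1·48.0000/(6)·0.7736^4·0.6337^2 = -1.150497
  k=2: (−1)^2·48.0000/(8)·0.7736^2·0.6337^4 = +0.578972
d^3_{1,1}(1.3726) = +0.214331 -1.150497 +0.578972 = -0.357194

d=-0.3572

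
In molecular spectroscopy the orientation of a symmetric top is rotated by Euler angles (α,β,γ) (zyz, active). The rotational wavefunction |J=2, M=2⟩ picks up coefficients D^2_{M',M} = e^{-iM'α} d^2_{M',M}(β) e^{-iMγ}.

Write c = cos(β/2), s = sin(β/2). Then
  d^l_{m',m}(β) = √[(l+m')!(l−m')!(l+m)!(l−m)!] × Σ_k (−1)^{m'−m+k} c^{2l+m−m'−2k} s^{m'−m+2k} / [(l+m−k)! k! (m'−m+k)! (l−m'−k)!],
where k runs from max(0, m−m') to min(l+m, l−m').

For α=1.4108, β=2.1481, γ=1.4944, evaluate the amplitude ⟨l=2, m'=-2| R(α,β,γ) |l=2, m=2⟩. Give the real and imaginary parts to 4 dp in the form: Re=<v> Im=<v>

First d^2_{-2,2}(β=2.1481), then the phase factors e^{-i(-2)α} and e^{-i(2)γ}:
Half-angle: c=0.476568, s=0.879138. N=√(1·24·24·1)=24.000000
The bounds max(0,m−m')=4 and min(l+m,l−m')=4 give 1 term
  k=4: (−1)^0·24.0000/(24)·0.4766^0·0.8791^4 = +0.597349
d^2_{-2,2}(2.1481) = +0.597349
D = (-0.949238+0.314560i)·(+0.597349)·(-0.988350-0.152199i) = +0.589018-0.099412i

Re=0.5890 Im=-0.0994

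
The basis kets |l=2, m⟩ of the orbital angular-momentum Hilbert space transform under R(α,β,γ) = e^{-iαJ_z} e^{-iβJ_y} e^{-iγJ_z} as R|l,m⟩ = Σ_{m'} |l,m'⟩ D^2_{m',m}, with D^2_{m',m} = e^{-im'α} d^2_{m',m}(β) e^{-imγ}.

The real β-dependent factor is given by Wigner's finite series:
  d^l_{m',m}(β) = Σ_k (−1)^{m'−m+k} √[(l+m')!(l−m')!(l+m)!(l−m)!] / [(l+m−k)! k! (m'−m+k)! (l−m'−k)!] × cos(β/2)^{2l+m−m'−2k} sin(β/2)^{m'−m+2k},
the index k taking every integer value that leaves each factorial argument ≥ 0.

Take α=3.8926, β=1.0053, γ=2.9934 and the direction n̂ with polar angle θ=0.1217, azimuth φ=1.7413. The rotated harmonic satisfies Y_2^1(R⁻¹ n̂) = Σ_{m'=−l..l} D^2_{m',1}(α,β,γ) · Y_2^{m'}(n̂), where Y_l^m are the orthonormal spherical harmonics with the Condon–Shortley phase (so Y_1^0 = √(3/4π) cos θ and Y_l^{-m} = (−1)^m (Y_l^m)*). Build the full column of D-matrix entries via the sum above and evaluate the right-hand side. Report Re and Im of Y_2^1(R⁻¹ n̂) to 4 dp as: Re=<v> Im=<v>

Re=-0.3120 Im=-0.0843

Need the full column D^2_{m',1} for m'=−2..2 at α=3.8926, β=1.0053, γ=2.9934.
cos(β/2)=0.876309, sin(β/2)=0.481749
d^2_{-2,1}: single k=3 term ⇒ +0.195953;  D = +0.015544-0.195335i
d^2_{-1,1}: k∈[2..3] ⇒ +0.534661 -0.053862 = +0.480798;  D = +0.299170+0.376383i
d^2_{0,1}: k∈[1..2] ⇒ +0.794088 -0.239992 = +0.554096;  D = -0.548023-0.081813i
d^2_{1,1}: k∈[0..1] ⇒ +0.589697 -0.534661 = +0.055037;  D = +0.045336-0.031204i
d^2_{2,1}: single k=0 term ⇒ -0.648370;  D = +0.139578-0.633168i
Y_2^{m'}(θ=0.1217,φ=1.7413) and Σ D·Y over m':
  (+0.0155-0.1953i)·(-0.0054+0.0019i)  (+0.2992+0.3764i)·(-0.0158-0.0917i)  (-0.5480-0.0818i)·(+0.6168+0.0000i)  (+0.0453-0.0312i)·(+0.0158-0.0917i)  (+0.1396-0.6332i)·(-0.0054-0.0019i)
Y_2^1(R⁻¹ n̂) = -0.312049-0.084301i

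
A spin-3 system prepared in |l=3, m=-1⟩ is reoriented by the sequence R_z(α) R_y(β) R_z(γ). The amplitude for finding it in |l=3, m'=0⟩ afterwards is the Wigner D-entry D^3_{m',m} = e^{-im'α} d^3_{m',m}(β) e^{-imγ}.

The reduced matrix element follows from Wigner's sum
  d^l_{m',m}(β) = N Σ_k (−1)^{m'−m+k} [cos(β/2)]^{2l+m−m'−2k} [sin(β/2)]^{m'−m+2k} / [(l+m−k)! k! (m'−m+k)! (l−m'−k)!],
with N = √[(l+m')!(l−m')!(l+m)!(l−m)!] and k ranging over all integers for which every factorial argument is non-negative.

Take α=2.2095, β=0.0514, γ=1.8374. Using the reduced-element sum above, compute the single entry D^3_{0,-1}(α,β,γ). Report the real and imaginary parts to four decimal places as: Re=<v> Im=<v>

First d^3_{0,-1}(β=0.0514), then the phase factors e^{-i(0)α} and e^{-i(-1)γ}:
c=cos(0.0514/2)=0.999670, s=sin(0.0514/2)=0.025697; N=√[6·6·2·24]=41.569219
Admissible k: 0..2 (factorial args all ≥0)
  k=0: (−1)^1·41.5692/(12)·0.9997^5·0.0257^1 = -0.088871
  k=1: (−1)^2·41.5692/(4)·0.9997^3·0.0257^3 = +0.000176
  k=2: (−1)^3·41.5692/(12)·0.9997^1·0.0257^5 = -0.000000
d^3_{0,-1}(0.0514) = -0.088871 +0.000176 -0.000000 = -0.088695
Phases: e^{-i·(0)·2.2095}=+1.000000+0.000000i, e^{-i·(-1)·1.8374}=-0.263457+0.964671i ⇒ D=+0.023367-0.085561i

Re=0.0234 Im=-0.0856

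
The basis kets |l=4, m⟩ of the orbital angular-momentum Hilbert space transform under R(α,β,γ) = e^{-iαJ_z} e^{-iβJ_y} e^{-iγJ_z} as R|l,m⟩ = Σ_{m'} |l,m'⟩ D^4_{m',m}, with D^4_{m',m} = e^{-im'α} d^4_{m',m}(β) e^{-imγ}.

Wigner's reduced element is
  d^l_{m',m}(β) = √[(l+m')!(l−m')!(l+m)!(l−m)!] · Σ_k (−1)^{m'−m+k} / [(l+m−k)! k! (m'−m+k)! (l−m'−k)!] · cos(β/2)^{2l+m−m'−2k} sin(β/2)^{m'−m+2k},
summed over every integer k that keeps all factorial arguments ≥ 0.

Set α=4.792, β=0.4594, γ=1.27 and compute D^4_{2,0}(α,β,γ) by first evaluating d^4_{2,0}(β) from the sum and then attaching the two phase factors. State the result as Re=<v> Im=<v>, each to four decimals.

Re=-0.3548 Im=0.0570

D^4_{2,0}(4.792,0.4594,1.27) = e^{-i·2·4.792}·d^4_{2,0}(0.4594)·e^{-i·0·1.27}. Compute d first:
With c≡cos(β/2)=0.973735 and s≡sin(β/2)=0.227685, N=[720·2·24·24]^{1/2}=910.735966
k: max(0,(0)−(2))=0 … min(4+(0),4−(2))=2
  k=0: (−1)^2·910.7360/(96)·0.9737^6·0.2277^2 = +0.419214
  k=1: (−1)^3·910.7360/(36)·0.9737^4·0.2277^4 = -0.061121
  k=2: (−1)^4·910.7360/(96)·0.9737^2·0.2277^6 = +0.001253
d^4_{2,0}(0.4594) = +0.419214 -0.061121 +0.001253 = +0.359346
Attach z-rotation phases: D = e^{-i(2)(4.792)}·(+0.359346)·e^{-i(0)(1.27)} = -0.354800+0.056974i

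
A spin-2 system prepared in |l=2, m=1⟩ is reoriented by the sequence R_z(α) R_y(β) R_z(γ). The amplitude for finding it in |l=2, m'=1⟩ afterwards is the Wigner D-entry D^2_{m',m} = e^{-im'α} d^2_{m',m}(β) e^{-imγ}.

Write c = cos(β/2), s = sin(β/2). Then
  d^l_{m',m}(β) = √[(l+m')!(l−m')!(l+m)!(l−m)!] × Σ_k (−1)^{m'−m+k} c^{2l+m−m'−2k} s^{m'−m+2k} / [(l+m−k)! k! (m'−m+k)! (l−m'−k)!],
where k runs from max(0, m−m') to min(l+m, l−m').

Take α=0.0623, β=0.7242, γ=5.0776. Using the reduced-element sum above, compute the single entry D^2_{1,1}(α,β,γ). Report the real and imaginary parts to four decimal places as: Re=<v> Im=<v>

Re=0.1806 Im=0.3964

First d^2_{1,1}(β=0.7242), then the phase factors e^{-i(1)α} and e^{-i(1)γ}:
With c≡cos(β/2)=0.935155 and s≡sin(β/2)=0.354239, N=[6·1·6·1]^{1/2}=6.000000
k: max(0,(1)−(1))=0 … min(2+(1),2−(1))=1
  k=0: (−1)^0·6.0000/(6)·0.9352^4·0.3542^0 = +0.764776
  k=1: (−1)^1·6.0000/(2)·0.9352^2·0.3542^2 = -0.329216
d^2_{1,1}(0.7242) = +0.764776 -0.329216 = +0.435560
D = (+0.998060-0.062260i)·(+0.435560)·(+0.357146+0.934048i) = +0.180586+0.396360i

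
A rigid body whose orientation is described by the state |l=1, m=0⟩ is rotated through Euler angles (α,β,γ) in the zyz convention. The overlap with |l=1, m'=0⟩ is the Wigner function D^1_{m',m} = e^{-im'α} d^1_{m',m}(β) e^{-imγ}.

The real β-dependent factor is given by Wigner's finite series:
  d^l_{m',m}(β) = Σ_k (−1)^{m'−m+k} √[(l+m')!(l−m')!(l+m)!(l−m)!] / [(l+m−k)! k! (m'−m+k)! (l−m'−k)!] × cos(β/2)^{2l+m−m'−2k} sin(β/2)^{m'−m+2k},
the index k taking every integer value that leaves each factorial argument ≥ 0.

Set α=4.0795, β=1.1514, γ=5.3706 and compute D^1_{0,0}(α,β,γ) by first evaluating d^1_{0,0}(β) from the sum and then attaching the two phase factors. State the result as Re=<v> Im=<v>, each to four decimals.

Split into d^1_{0,0}(β=1.1514) × two z-phases.
Half-angle: c=0.838811, s=0.544422. N=√(1·1·1·1)=1.000000
Admissible k: 0..1 (factorial args all ≥0)
  k=0: (−1)^0·1.0000/(1)·0.8388^2·0.5444^0 = +0.703605
  k=1: (−1)^1·1.0000/(1)·0.8388^0·0.5444^2 = -0.296395
d^1_{0,0}(1.1514) = +0.703605 -0.296395 = +0.407209
D = (+1.000000+0.000000i)·(+0.407209)·(+1.000000+0.000000i) = +0.407209+0.000000i

Re=0.4072 Im=0.0000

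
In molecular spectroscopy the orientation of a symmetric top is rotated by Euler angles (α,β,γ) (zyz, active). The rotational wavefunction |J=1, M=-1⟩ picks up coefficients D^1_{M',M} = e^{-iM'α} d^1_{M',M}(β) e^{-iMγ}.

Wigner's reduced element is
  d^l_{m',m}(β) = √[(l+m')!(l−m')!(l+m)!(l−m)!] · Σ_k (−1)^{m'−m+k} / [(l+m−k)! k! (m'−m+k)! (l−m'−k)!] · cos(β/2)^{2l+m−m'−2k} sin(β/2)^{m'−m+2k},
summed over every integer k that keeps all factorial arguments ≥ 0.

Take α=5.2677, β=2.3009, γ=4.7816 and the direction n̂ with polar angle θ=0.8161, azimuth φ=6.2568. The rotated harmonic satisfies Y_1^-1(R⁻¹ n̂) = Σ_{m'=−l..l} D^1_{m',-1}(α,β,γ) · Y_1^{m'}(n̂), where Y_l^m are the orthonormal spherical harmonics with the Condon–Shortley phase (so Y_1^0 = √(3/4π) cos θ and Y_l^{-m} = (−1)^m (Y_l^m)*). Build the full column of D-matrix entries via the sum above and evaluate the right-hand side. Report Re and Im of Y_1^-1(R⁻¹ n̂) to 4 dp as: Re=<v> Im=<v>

Need the full column D^1_{m',-1} for m'=−1..1 at α=5.2677, β=2.3009, γ=4.7816.
cos(β/2)=0.408077, sin(β/2)=0.912948
d^1_{-1,-1}: single k=0 term ⇒ +0.166527;  D = -0.135093-0.097370i
d^1_{0,-1}: single k=0 term ⇒ -0.526869;  D = -0.036436+0.525608i
d^1_{1,-1}: single k=0 term ⇒ +0.833473;  D = +0.736925-0.389383i
Y_1^{m'}(θ=0.8161,φ=6.2568) and Σ D·Y over m':
  (-0.1351-0.0974i)·(+0.2516+0.0066i)  (-0.0364+0.5256i)·(+0.3347+0.0000i)  (+0.7369-0.3894i)·(-0.2516+0.0066i)
Y_1^-1(R⁻¹ n̂) = -0.228362+0.253401i

Re=-0.2284 Im=0.2534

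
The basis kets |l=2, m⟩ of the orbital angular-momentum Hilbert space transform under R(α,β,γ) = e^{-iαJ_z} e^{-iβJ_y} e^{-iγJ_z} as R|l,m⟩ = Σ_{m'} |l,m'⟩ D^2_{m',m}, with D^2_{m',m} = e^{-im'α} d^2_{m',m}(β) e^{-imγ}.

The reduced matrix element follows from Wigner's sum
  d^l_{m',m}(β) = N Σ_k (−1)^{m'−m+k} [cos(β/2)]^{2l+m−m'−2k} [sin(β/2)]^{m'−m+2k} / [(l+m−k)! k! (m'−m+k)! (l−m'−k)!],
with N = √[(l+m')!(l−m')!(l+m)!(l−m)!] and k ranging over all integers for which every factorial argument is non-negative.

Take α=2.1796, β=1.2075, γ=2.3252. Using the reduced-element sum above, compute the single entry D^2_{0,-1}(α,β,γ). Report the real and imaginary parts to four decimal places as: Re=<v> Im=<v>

Split into d^2_{0,-1}(β=1.2075) × two z-phases.
c=cos(1.2075/2)=0.823212, s=sin(1.2075/2)=0.567734; N=√[2·2·1·6]=4.898979
Admissible k: 0..1 (factorial args all ≥0)
  k=0: (−1)^1·4.8990/(2)·0.8232^3·0.5677^1 = -0.775811
  k=1: (−1)^2·4.8990/(2)·0.8232^1·0.5677^3 = +0.368996
d^2_{0,-1}(1.2075) = -0.775811 +0.368996 = -0.406815
Attach z-rotation phases: D = e^{-i(0)(2.1796)}·(-0.406815)·e^{-i(-1)(2.3252)} = +0.278609-0.296438i

Re=0.2786 Im=-0.2964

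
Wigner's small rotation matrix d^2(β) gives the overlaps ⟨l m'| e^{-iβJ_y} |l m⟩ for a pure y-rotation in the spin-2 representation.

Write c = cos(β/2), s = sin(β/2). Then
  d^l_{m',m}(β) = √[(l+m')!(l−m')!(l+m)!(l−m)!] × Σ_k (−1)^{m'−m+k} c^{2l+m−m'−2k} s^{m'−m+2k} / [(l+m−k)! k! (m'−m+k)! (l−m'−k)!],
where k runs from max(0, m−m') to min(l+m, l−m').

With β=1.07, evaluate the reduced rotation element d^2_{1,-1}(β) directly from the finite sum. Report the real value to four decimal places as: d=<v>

d^2_{1,-1}(β=1.07) via Wigner's sum:
Half-angle: c=0.860269, s=0.509841. N=√(6·1·1·6)=6.000000
k: max(0,(-1)−(1))=0 … min(2+(-1),2−(1))=1
  k=0: (−1)^2·6.0000/(2)·0.8603^2·0.5098^2 = +0.577111
  k=1: (−1)^3·6.0000/(6)·0.8603^0·0.5098^4 = -0.067568
d^2_{1,-1}(1.07) = +0.577111 -0.067568 = +0.509543

d=0.5095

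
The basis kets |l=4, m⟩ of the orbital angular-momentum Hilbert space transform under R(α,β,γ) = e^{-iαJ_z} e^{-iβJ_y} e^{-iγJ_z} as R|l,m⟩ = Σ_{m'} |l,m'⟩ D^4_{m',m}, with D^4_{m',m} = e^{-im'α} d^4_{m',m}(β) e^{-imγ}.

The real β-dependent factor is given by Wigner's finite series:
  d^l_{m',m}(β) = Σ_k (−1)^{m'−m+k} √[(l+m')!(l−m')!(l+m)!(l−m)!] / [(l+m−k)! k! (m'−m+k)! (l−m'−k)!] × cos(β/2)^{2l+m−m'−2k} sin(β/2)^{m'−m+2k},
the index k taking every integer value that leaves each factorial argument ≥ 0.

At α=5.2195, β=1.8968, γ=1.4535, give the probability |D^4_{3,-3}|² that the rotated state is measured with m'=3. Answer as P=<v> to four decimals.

D^4_{3,-3}(5.2195,1.8968,1.4535) = e^{-i·3·5.2195}·d^4_{3,-3}(1.8968)·e^{-i·-3·1.4535}. Compute d first:
Half-angle: c=0.582984, s=0.812484. N=√(5040·1·1·5040)=5040.000000
The bounds max(0,m−m')=0 and min(l+m,l−m')=1 give 2 terms
  k=0: (−1)^6·5040.0000/(720)·0.5830^2·0.8125^6 = +0.684383
  k=1: (−1)^7·5040.0000/(5040)·0.5830^0·0.8125^8 = -0.189897
d^4_{3,-3}(1.8968) = +0.684383 -0.189897 = +0.494486
|D^4_{3,-3}|² = |d^4_{3,-3}(β)|² = (+0.494486)² = 0.244517 (the z-rotation phases have unit modulus)

P=0.2445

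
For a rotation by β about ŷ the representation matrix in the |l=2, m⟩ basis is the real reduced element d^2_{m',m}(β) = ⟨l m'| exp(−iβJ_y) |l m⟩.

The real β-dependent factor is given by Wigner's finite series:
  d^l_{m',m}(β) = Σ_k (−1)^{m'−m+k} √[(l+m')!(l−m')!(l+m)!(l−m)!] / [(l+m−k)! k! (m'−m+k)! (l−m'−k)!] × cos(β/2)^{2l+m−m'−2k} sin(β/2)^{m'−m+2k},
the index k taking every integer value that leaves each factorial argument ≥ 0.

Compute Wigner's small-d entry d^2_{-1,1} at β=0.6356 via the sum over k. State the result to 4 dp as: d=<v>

d=0.2548

d^2_{-1,1}(β=0.6356) via Wigner's sum:
c=cos(0.6356/2)=0.949925, s=sin(0.6356/2)=0.312477; N=√[1·6·6·1]=6.000000
The bounds max(0,m−m')=2 and min(l+m,l−m')=3 give 2 terms
  k=2: (−1)^0·6.0000/(2)·0.9499^2·0.3125^2 = +0.264325
  k=3: (−1)^1·6.0000/(6)·0.9499^0·0.3125^4 = -0.009534
d^2_{-1,1}(0.6356) = +0.264325 -0.009534 = +0.254791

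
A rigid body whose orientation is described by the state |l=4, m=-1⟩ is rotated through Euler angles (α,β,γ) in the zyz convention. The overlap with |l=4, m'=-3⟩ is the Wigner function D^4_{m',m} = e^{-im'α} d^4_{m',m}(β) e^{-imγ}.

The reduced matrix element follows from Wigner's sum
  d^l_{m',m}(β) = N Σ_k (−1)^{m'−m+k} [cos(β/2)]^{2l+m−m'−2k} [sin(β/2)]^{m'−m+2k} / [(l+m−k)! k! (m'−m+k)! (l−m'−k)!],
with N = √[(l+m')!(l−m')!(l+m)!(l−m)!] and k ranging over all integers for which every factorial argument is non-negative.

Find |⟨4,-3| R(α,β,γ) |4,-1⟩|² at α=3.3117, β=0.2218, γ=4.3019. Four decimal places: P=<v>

P=0.0084

Split into d^4_{-3,-1}(β=0.2218) × two z-phases.
With c≡cos(β/2)=0.993857 and s≡sin(β/2)=0.110673, N=[1·5040·6·120]^{1/2}=1904.940944
Admissible k: 2..3 (factorial args all ≥0)
  k=2: (−1)^0·1904.9409/(240)·0.9939^6·0.1107^2 = +0.093690
  k=3: (−1)^1·1904.9409/(144)·0.9939^4·0.1107^4 = -0.001936
d^4_{-3,-1}(0.2218) = +0.093690 -0.001936 = +0.091754
|D^4_{-3,-1}|² = |d^4_{-3,-1}(β)|² = (+0.091754)² = 0.008419 (the z-rotation phases have unit modulus)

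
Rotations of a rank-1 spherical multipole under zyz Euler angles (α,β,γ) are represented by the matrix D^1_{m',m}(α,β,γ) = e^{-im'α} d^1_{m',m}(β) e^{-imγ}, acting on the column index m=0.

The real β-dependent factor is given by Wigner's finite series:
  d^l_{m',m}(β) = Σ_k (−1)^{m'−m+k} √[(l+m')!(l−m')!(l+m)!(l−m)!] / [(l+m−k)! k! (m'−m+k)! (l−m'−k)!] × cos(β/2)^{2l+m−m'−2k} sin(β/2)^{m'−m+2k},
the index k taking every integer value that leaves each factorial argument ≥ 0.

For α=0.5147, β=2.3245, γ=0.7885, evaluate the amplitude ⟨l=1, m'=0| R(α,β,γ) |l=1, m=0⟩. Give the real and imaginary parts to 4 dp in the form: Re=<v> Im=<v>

First d^1_{0,0}(β=2.3245), then the phase factors e^{-i(0)α} and e^{-i(0)γ}:
Half-angle: c=0.397276, s=0.917699. N=√(1·1·1·1)=1.000000
The bounds max(0,m−m')=0 and min(l+m,l−m')=1 give 2 terms
  k=0: (−1)^0·1.0000/(1)·0.3973^2·0.9177^0 = +0.157828
  k=1: (−1)^1·1.0000/(1)·0.3973^0·0.9177^2 = -0.842172
d^1_{0,0}(2.3245) = +0.157828 -0.842172 = -0.684344
Phases: e^{-i·(0)·0.5147}=+1.000000+0.000000i, e^{-i·(0)·0.7885}=+1.000000+0.000000i ⇒ D=-0.684344+0.000000i

Re=-0.6843 Im=0.0000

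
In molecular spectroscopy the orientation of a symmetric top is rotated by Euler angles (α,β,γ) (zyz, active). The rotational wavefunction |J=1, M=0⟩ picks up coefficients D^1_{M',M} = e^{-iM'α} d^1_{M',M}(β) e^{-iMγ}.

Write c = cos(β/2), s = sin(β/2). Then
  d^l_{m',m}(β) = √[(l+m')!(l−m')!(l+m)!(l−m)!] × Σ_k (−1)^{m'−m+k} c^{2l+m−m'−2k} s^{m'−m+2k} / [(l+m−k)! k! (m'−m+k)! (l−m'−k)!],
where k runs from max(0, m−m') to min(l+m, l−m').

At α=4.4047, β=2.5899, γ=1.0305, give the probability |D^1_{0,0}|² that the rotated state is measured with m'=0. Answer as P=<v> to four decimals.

P=0.7253

D^1_{0,0}(4.4047,2.5899,1.0305) = e^{-i·0·4.4047}·d^1_{0,0}(2.5899)·e^{-i·0·1.0305}. Compute d first:
With c≡cos(β/2)=0.272361 and s≡sin(β/2)=0.962195, N=[1·1·1·1]^{1/2}=1.000000
The bounds max(0,m−m')=0 and min(l+m,l−m')=1 give 2 terms
  k=0: (−1)^0·1.0000/(1)·0.2724^2·0.9622^0 = +0.074181
  k=1: (−1)^1·1.0000/(1)·0.2724^0·0.9622^2 = -0.925819
d^1_{0,0}(2.5899) = +0.074181 -0.925819 = -0.851639
|D^1_{0,0}|² = |d^1_{0,0}(β)|² = (-0.851639)² = 0.725288 (the z-rotation phases have unit modulus)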